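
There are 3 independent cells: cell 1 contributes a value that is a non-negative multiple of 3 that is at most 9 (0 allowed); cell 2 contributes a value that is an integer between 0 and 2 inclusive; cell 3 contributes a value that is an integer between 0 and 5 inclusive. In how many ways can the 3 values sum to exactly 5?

The generating function for the choices is (1 + t^3 + t^6 + t^9)·(1 + t + t^2)·(1 + t + t^2 + t^3 + t^4 + t^5); the count is [t^5].
(1 + t^3 + t^6 + t^9) has coefficients 1,0,0,1,0,0 for degrees 0…5.
(1 + t + t^2) has coefficients 1,1,1,0,0,0 for degrees 0…5.
Finally multiplying by (1 + t + t^2 + t^3 + t^4 + t^5), the product of all factors after the first has coefficients 1,2,3,3,3,3 for degrees 0…5.
[t^5] = 1·3 + 1·3 = 6.

6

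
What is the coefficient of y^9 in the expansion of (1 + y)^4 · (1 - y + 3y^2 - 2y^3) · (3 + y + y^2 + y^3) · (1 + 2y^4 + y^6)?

60

(1 + y)^4 has coefficients 1,4,6,4,1 for degrees 0…4.
(1 - y + 3y^2 - 2y^3) has coefficients 1,-1,3,-2,0,0,0,0,0,0 for degrees 0…9.
Multiplying by (3 + y + y^2 + y^3) gives running coefficients 3,-2,9,-3,0,1,-2,0,0,0 for degrees 0…9.
Finally multiplying by (1 + 2y^4 + y^6), the product of all factors after the first has coefficients 3,-2,9,-3,6,-3,19,-8,9,-1 for degrees 0…9.
[y^9] = 1·(-1) + 4·9 + 6·(-8) + 4·19 + 1·(-3) = 60.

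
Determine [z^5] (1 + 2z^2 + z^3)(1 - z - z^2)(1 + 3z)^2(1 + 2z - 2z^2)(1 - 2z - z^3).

(1 + 2z^2 + z^3) has coefficients 1,0,2,1 for degrees 0…3.
(1 - z - z^2) has coefficients 1,-1,-1,0,0,0 for degrees 0…5.
Multiplying by (1 + 3z)^2 gives running coefficients 1,5,2,-15,-9,0 for degrees 0…5.
Multiplying by (1 + 2z - 2z^2) gives running coefficients 1,7,10,-21,-43,12 for degrees 0…5.
Finally multiplying by (1 - 2z - z^3), the product of all factors after the first has coefficients 1,5,-4,-42,-8,88 for degrees 0…5.
[z^5] = 1·88 + 2·(-42) + 1·(-4) = 0.

0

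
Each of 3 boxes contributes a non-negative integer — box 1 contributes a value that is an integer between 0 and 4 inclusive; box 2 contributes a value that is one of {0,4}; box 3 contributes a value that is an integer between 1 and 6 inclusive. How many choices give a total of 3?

The generating function for the choices is (1 + z + z² + z³ + z⁴)·(1 + z⁴)·(z + z² + z³ + z⁴ + z⁵ + z⁶); the count is [z³].
(1 + z + z² + z³ + z⁴) has coefficients 1,1,1,1 for degrees 0…3.
(1 + z⁴) has coefficients 1,0,0,0 for degrees 0…3.
Finally multiplying by (z + z² + z³ + z⁴ + z⁵ + z⁶), the product of all factors after the first has coefficients 0,1,1,1 for degrees 0…3.
[z³] = 1·1 + 1·1 + 1·1 + 1·0 = 3.

3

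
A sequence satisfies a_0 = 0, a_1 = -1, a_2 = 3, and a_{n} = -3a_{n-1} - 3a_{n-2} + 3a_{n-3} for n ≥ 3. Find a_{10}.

The ordinary generating function has denominator 1 + 3t + 3t^2 - 3t^3.
Iterating the recurrence: a_0,…,a_{10} = 0, -1, 3, -6, 6, 9, -63, 180, -324, 243, 783.

783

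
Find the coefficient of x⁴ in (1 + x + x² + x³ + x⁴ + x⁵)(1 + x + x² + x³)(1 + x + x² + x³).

13

(1 + x + x² + x³ + x⁴ + x⁵) has coefficients 1,1,1,1,1 for degrees 0…4.
(1 + x + x² + x³) has coefficients 1,1,1,1,0 for degrees 0…4.
Finally multiplying by (1 + x + x² + x³), the product of all factors after the first has coefficients 1,2,3,4,3 for degrees 0…4.
[x⁴] = 1·3 + 1·4 + 1·3 + 1·2 + 1·1 = 13.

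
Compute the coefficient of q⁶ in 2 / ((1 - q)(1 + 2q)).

Partial fractions give a closed form: a_n = (2/3)·1^n + (4/3)·(-2)^n.
At n = 6: a_6 = 86.

86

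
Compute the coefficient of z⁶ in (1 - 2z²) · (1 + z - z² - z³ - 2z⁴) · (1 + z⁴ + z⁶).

(1 - 2z²) has coefficients 1,0,-2 for degrees 0…2.
(1 + z - z² - z³ - 2z⁴) has coefficients 1,1,-1,-1,-2,0,0 for degrees 0…6.
Finally multiplying by (1 + z⁴ + z⁶), the product of all factors after the first has coefficients 1,1,-1,-1,-1,1,0 for degrees 0…6.
[z⁶] = 1·0 − 2·(-1) = 2.

2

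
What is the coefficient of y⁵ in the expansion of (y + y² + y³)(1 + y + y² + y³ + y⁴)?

3

(y + y² + y³) has coefficients 0,1,1,1 for degrees 0…3.
(1 + y + y² + y³ + y⁴) has coefficients 1,1,1,1,1,0 for degrees 0…5.
[y⁵] = 1·1 + 1·1 + 1·1 = 3.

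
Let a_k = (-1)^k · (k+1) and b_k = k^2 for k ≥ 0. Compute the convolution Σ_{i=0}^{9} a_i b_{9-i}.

The convolution is the x^9 coefficient of A(x)B(x).
Σ = 1·81 − 2·64 + 3·49 − 4·36 + 5·25 − 6·16 + 7·9 − 8·4 + 9·1 − 10·0 = 25.

25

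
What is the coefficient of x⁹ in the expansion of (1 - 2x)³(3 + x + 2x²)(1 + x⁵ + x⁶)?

(1 - 2x)³ has coefficients 1,-6,12,-8 for degrees 0…3.
(3 + x + 2x²) has coefficients 3,1,2,0,0,0,0,0,0,0 for degrees 0…9.
Finally multiplying by (1 + x⁵ + x⁶), the product of all factors after the first has coefficients 3,1,2,0,0,3,4,3,2,0 for degrees 0…9.
[x⁹] = 1·0 − 6·2 + 12·3 − 8·4 = -8.

-8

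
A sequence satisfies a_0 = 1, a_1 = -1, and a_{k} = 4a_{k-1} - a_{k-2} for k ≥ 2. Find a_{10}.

-191861

The ordinary generating function has denominator 1 - 4q + q^2.
Iterating the recurrence: a_0,…,a_{10} = 1, -1, -5, -19, -71, -265, -989, -3691, -13775, -51409, -191861.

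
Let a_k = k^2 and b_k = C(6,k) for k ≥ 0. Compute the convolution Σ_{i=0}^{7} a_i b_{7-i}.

1120

The convolution is the x^7 coefficient of A(x)B(x).
Σ = 0·0 + 1·1 + 4·6 + 9·15 + 16·20 + 25·15 + 36·6 + 49·1 = 1120.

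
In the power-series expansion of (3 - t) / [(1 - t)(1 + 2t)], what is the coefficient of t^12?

9558

The denominator gives the recurrence a_n = −a_(n−1) + 2a_(n−2) for n ≥ 3; the numerator fixes a_0 = 3, a_1 = -4, a_2 = 10.
Iterating: 3, -4, 10, -18, 38, -74, 150, -298, 598, -1194, 2390, -4778, 9558, so a_12 = 9558.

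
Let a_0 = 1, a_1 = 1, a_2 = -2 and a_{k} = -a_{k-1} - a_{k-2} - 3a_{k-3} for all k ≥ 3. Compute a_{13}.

55

The ordinary generating function has denominator 1 + z + z^2 + 3z^3.
Iterating the recurrence: a_0,…,a_{13} = 1, 1, -2, -2, 1, 7, -2, -8, -11, 25, 10, -2, -83, 55.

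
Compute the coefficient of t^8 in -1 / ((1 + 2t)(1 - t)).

-171

Partial fractions give a closed form: a_n = (-2/3)·(-2)^n + (-1/3)·1^n.
At n = 8: a_8 = -171.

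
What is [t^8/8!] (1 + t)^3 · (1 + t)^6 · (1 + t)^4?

51891840

The EGF product rule gives c_8 = Σ_{k_1+k_2+k_3=8} C(8; k_1,k_2,k_3) · ∏ g_i(k_i), where (1+t)^3 gives the falling factorial (3)_k; (1+t)^6 gives the falling factorial (6)_k; (1+t)^4 gives the falling factorial (4)_k.
g_1(k) for k = 0…8: 1, 3, 6, 6, 0, 0, 0, 0, 0.
g_2(k) for k = 0…8: 1, 6, 30, 120, 360, 720, 720, 0, 0.
g_3(k) for k = 0…8: 1, 4, 12, 24, 24, 0, 0, 0, 0.
First combine the last two factors: h(k) = Σ_j C(k,j)·g_2(j)·g_3(k−j) for k = 0…8: 1, 10, 90, 720, 5040, 30240, 151200, 604800, 1814400.
c_8 = Σ_k C(8,k)·g_1(k)·h(8−k) = 1·1·1814400 + 8·3·604800 + 28·6·151200 + 56·6·30240 = 1814400 + 14515200 + 25401600 + 10160640 = 51891840.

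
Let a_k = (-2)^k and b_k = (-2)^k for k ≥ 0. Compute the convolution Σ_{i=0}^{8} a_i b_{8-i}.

The convolution is the x^8 coefficient of A(x)B(x).
Σ = 1·256 − 2·(-128) + 4·64 − 8·(-32) + 16·16 − 32·(-8) + 64·4 − 128·(-2) + 256·1 = 2304.

2304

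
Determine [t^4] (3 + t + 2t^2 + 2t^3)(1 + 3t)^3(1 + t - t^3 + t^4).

(3 + t + 2t^2 + 2t^3) has coefficients 3,1,2,2 for degrees 0…3.
(1 + 3t)^3 has coefficients 1,9,27,27,0 for degrees 0…4.
Finally multiplying by (1 + t - t^3 + t^4), the product of all factors after the first has coefficients 1,10,36,53,19 for degrees 0…4.
[t^4] = 3·19 + 1·53 + 2·36 + 2·10 = 202.

202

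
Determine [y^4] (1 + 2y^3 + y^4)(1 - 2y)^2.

(1 + 2y^3 + y^4) has coefficients 1,0,0,2,1 for degrees 0…4.
(1 - 2y)^2 has coefficients 1,-4,4,0,0 for degrees 0…4.
[y^4] = 1·0 + 2·(-4) + 1·1 = -7.

-7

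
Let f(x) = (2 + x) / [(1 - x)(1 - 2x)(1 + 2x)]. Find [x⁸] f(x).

767

The denominator gives the recurrence a_n = a_(n−1) + 4a_(n−2) − 4a_(n−3) for n ≥ 3; the numerator fixes a_0 = 2, a_1 = 3, a_2 = 11.
Iterating: 2, 3, 11, 15, 47, 63, 191, 255, 767, so a_8 = 767.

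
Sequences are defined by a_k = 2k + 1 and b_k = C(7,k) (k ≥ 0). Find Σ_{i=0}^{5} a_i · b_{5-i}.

522

This is [x^5] in the product of the two ordinary generating functions.
Σ = 1·21 + 3·35 + 5·35 + 7·21 + 9·7 + 11·1 = 522.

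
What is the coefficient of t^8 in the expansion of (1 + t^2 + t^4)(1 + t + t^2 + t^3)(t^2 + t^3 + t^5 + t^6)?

(1 + t^2 + t^4) has coefficients 1,0,1,0,1 for degrees 0…4.
(1 + t + t^2 + t^3) has coefficients 1,1,1,1,0,0,0,0,0 for degrees 0…8.
Finally multiplying by (t^2 + t^3 + t^5 + t^6), the product of all factors after the first has coefficients 0,0,1,2,2,3,3,2,2 for degrees 0…8.
[t^8] = 1·2 + 1·3 + 1·2 = 7.

7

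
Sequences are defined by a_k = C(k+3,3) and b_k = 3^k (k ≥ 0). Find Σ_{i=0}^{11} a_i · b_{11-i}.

The convolution is the t^11 coefficient of A(t)B(t).
Σ = 1·177147 + 4·59049 + 10·19683 + 20·6561 + 35·2187 + 56·729 + 84·243 + 120·81 + 165·27 + 220·9 + 286·3 + 364·1 = 896551.

896551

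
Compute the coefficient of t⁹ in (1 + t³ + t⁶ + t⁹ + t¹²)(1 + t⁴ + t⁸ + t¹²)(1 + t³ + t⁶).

(1 + t³ + t⁶ + t⁹ + t¹²) has coefficients 1,0,0,1,0,0,1,0,0,1 for degrees 0…9.
(1 + t⁴ + t⁸ + t¹²) has coefficients 1,0,0,0,1,0,0,0,1,0 for degrees 0…9.
Finally multiplying by (1 + t³ + t⁶), the product of all factors after the first has coefficients 1,0,0,1,1,0,1,1,1,0 for degrees 0…9.
[t⁹] = 1·0 + 1·1 + 1·1 + 1·1 = 3.

3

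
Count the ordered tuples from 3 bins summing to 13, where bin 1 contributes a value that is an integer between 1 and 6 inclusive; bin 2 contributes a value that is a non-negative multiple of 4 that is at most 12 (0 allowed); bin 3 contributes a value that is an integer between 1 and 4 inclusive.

The generating function for the choices is (z + z² + z³ + z⁴ + z⁵ + z⁶)·(1 + z⁴ + z⁸ + z¹²)·(z + z² + z³ + z⁴); the count is [z¹³].
(z + z² + z³ + z⁴ + z⁵ + z⁶) has coefficients 0,1,1,1,1,1,1 for degrees 0…6.
(1 + z⁴ + z⁸ + z¹²) has coefficients 1,0,0,0,1,0,0,0,1,0,0,0,1,0 for degrees 0…13.
Finally multiplying by (z + z² + z³ + z⁴), the product of all factors after the first has coefficients 0,1,1,1,1,1,1,1,1,1,1,1,1,1 for degrees 0…13.
[z¹³] = 1·1 + 1·1 + 1·1 + 1·1 + 1·1 + 1·1 = 6.

6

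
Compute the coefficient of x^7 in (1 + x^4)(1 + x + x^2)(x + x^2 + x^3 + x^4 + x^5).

(1 + x^4) has coefficients 1,0,0,0,1 for degrees 0…4.
(1 + x + x^2) has coefficients 1,1,1,0,0,0,0,0 for degrees 0…7.
Finally multiplying by (x + x^2 + x^3 + x^4 + x^5), the product of all factors after the first has coefficients 0,1,2,3,3,3,2,1 for degrees 0…7.
[x^7] = 1·1 + 1·3 = 4.

4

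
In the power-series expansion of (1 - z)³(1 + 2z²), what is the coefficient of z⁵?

-2

(1 - z)³ has coefficients 1,-3,3,-1 for degrees 0…3.
(1 + 2z²) has coefficients 1,0,2,0,0,0 for degrees 0…5.
[z⁵] = 1·0 − 3·0 + 3·0 − 1·2 = -2.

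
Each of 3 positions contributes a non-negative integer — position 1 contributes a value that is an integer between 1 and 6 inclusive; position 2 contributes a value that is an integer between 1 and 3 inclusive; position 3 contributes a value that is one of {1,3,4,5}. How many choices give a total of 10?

10

The generating function for the choices is (q + q^2 + q^3 + q^4 + q^5 + q^6)·(q + q^2 + q^3)·(q + q^3 + q^4 + q^5); the count is [q^10].
(q + q^2 + q^3 + q^4 + q^5 + q^6) has coefficients 0,1,1,1,1,1,1 for degrees 0…6.
(q + q^2 + q^3) has coefficients 0,1,1,1,0,0,0,0,0,0,0 for degrees 0…10.
Finally multiplying by (q + q^3 + q^4 + q^5), the product of all factors after the first has coefficients 0,0,1,1,2,2,3,2,1,0,0 for degrees 0…10.
[q^10] = 1·0 + 1·1 + 1·2 + 1·3 + 1·2 + 1·2 = 10.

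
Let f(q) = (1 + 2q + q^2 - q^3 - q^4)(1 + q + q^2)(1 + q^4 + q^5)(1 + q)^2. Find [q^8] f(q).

(1 + 2q + q^2 - q^3 - q^4) has coefficients 1,2,1,-1,-1 for degrees 0…4.
(1 + q + q^2) has coefficients 1,1,1,0,0,0,0,0,0 for degrees 0…8.
Multiplying by (1 + q^4 + q^5) gives running coefficients 1,1,1,0,1,2,2,1,0 for degrees 0…8.
Finally multiplying by (1 + q)^2, the product of all factors after the first has coefficients 1,3,4,3,2,4,7,7,4 for degrees 0…8.
[q^8] = 1·4 + 2·7 + 1·7 − 1·4 − 1·2 = 19.

19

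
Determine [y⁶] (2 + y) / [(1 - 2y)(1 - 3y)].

4783

The denominator gives the recurrence a_n = 5a_(n−1) − 6a_(n−2) for n ≥ 3; the numerator fixes a_0 = 2, a_1 = 11, a_2 = 43.
Iterating: 2, 11, 43, 149, 487, 1541, 4783, so a_6 = 4783.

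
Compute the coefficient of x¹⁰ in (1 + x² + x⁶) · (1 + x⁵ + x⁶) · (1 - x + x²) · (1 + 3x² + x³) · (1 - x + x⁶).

12

(1 + x² + x⁶) has coefficients 1,0,1,0,0,0,1 for degrees 0…6.
(1 + x⁵ + x⁶) has coefficients 1,0,0,0,0,1,1,0,0,0,0 for degrees 0…10.
Multiplying by (1 - x + x²) gives running coefficients 1,-1,1,0,0,1,0,0,1,0,0 for degrees 0…10.
Multiplying by (1 + 3x² + x³) gives running coefficients 1,-1,4,-2,2,2,0,3,2,0,3 for degrees 0…10.
Finally multiplying by (1 - x + x⁶), the product of all factors after the first has coefficients 1,-2,5,-6,4,0,-1,2,3,-4,5 for degrees 0…10.
[x¹⁰] = 1·5 + 1·3 + 1·4 = 12.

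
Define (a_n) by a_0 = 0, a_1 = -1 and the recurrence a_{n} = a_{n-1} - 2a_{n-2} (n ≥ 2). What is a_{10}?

The ordinary generating function has denominator 1 - x + 2x^2.
Iterating the recurrence: a_0,…,a_{10} = 0, -1, -1, 1, 3, 1, -5, -7, 3, 17, 11.

11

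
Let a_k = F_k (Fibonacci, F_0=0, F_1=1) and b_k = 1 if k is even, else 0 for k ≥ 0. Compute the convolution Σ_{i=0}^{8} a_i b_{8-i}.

33

This is [x^8] in the product of the two ordinary generating functions.
Σ = 0·1 + 1·0 + 1·1 + 2·0 + 3·1 + 5·0 + 8·1 + 13·0 + 21·1 = 33.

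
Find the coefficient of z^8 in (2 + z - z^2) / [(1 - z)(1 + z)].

The denominator gives the recurrence a_n = a_(n−2) for n ≥ 3; the numerator fixes a_0 = 2, a_1 = 1, a_2 = 1.
Iterating: 2, 1, 1, 1, 1, 1, 1, 1, 1, so a_8 = 1.

1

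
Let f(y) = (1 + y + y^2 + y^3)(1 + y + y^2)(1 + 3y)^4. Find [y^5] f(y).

(1 + y + y^2 + y^3) has coefficients 1,1,1,1 for degrees 0…3.
(1 + y + y^2) has coefficients 1,1,1,0,0,0 for degrees 0…5.
Finally multiplying by (1 + 3y)^4, the product of all factors after the first has coefficients 1,13,67,174,243,189 for degrees 0…5.
[y^5] = 1·189 + 1·243 + 1·174 + 1·67 = 673.

673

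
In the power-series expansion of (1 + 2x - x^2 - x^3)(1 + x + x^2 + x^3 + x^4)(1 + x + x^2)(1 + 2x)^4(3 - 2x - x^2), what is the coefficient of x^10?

(1 + 2x - x^2 - x^3) has coefficients 1,2,-1,-1 for degrees 0…3.
(1 + x + x^2 + x^3 + x^4) has coefficients 1,1,1,1,1,0,0,0,0,0,0 for degrees 0…10.
Multiplying by (1 + x + x^2) gives running coefficients 1,2,3,3,3,2,1,0,0,0,0 for degrees 0…10.
Multiplying by (1 + 2x)^4 gives running coefficients 1,10,43,107,179,226,233,200,136,64,16 for degrees 0…10.
Finally multiplying by (3 - 2x - x^2), the product of all factors after the first has coefficients 3,28,108,225,280,213,68,-92,-225,-280,-216 for degrees 0…10.
[x^10] = 1·(-216) + 2·(-280) − 1·(-225) − 1·(-92) = -459.

-459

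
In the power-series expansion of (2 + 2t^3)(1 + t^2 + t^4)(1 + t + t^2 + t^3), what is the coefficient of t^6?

6

(2 + 2t^3) has coefficients 2,0,0,2 for degrees 0…3.
(1 + t^2 + t^4) has coefficients 1,0,1,0,1,0,0 for degrees 0…6.
Finally multiplying by (1 + t + t^2 + t^3), the product of all factors after the first has coefficients 1,1,2,2,2,2,1 for degrees 0…6.
[t^6] = 2·1 + 2·2 = 6.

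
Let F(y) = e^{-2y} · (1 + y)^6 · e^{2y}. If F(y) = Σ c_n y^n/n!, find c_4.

360

The EGF product rule gives c_4 = Σ_{k_1+k_2+k_3=4} C(4; k_1,k_2,k_3) · ∏ g_i(k_i), where e^{-2y} gives (-2)^k; (1+y)^6 gives the falling factorial (6)_k; e^{2y} gives (2)^k.
g_1(k) for k = 0…4: 1, -2, 4, -8, 16.
g_2(k) for k = 0…4: 1, 6, 30, 120, 360.
g_3(k) for k = 0…4: 1, 2, 4, 8, 16.
First combine the last two factors: h(k) = Σ_j C(k,j)·g_2(j)·g_3(k−j) for k = 0…4: 1, 8, 58, 380, 2248.
c_4 = Σ_k C(4,k)·g_1(k)·h(4−k) = 1·1·2248 + 4·(-2)·380 + 6·4·58 + 4·(-8)·8 + 1·16·1 = 2248 − 3040 + 1392 − 256 + 16 = 360.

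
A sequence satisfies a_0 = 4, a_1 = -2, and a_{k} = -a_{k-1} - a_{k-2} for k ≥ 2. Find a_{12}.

4

The ordinary generating function has denominator 1 + z + z^2.
Iterating the recurrence: a_0,…,a_{12} = 4, -2, -2, 4, -2, -2, 4, -2, -2, 4, -2, -2, 4.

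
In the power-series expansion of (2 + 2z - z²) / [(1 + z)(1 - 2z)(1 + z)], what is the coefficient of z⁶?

The denominator gives the recurrence a_n = 3a_(n−2) + 2a_(n−3) for n ≥ 3; the numerator fixes a_0 = 2, a_1 = 2, a_2 = 5.
Iterating: 2, 2, 5, 10, 19, 40, 77, so a_6 = 77.

77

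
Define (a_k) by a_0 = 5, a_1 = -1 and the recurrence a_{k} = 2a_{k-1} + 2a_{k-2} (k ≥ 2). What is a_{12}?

132800

The ordinary generating function has denominator 1 - 2q - 2q^2.
Iterating the recurrence: a_0,…,a_{12} = 5, -1, 8, 14, 44, 116, 320, 872, 2384, 6512, 17792, 48608, 132800.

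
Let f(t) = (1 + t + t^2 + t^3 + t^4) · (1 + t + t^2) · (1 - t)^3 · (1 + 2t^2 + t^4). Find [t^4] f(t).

(1 + t + t^2 + t^3 + t^4) has coefficients 1,1,1,1,1 for degrees 0…4.
(1 + t + t^2) has coefficients 1,1,1,0,0 for degrees 0…4.
Multiplying by (1 - t)^3 gives running coefficients 1,-2,1,-1,2 for degrees 0…4.
Finally multiplying by (1 + 2t^2 + t^4), the product of all factors after the first has coefficients 1,-2,3,-5,5 for degrees 0…4.
[t^4] = 1·5 + 1·(-5) + 1·3 + 1·(-2) + 1·1 = 2.

2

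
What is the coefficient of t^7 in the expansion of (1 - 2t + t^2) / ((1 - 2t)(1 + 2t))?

-128

The denominator gives the recurrence a_n = 4a_(n−2) for n ≥ 3; the numerator fixes a_0 = 1, a_1 = -2, a_2 = 5.
Iterating: 1, -2, 5, -8, 20, -32, 80, -128, so a_7 = -128.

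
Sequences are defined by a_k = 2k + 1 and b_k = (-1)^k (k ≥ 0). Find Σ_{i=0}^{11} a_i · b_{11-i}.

The convolution is the t^11 coefficient of A(t)B(t).
Σ = 1·(-1) + 3·1 + 5·(-1) + 7·1 + 9·(-1) + 11·1 + 13·(-1) + 15·1 + 17·(-1) + 19·1 + 21·(-1) + 23·1 = 12.

12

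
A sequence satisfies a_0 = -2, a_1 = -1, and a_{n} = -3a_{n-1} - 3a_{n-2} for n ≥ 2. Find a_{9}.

The ordinary generating function has denominator 1 + 3z + 3z^2.
Iterating the recurrence: a_0,…,a_{9} = -2, -1, 9, -24, 45, -63, 54, 27, -243, 648.

648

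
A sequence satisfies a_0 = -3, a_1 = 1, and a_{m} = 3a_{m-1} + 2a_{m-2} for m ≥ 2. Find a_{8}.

-4299

The ordinary generating function has denominator 1 - 3q - 2q^2.
Iterating the recurrence: a_0,…,a_{8} = -3, 1, -3, -7, -27, -95, -339, -1207, -4299.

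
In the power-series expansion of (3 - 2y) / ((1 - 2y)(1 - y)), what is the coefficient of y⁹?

Partial fractions give a closed form: a_n = (4)·2^n + (-1)·1^n.
At n = 9: a_9 = 2047.

2047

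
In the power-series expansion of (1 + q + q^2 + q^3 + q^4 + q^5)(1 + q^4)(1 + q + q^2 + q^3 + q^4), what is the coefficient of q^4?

6

(1 + q + q^2 + q^3 + q^4 + q^5) has coefficients 1,1,1,1,1 for degrees 0…4.
(1 + q^4) has coefficients 1,0,0,0,1 for degrees 0…4.
Finally multiplying by (1 + q + q^2 + q^3 + q^4), the product of all factors after the first has coefficients 1,1,1,1,2 for degrees 0…4.
[q^4] = 1·2 + 1·1 + 1·1 + 1·1 + 1·1 = 6.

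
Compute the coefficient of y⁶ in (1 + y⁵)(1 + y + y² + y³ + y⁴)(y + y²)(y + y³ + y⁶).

4

(1 + y⁵) has coefficients 1,0,0,0,0,1 for degrees 0…5.
(1 + y + y² + y³ + y⁴) has coefficients 1,1,1,1,1,0,0 for degrees 0…6.
Multiplying by (y + y²) gives running coefficients 0,1,2,2,2,2,1 for degrees 0…6.
Finally multiplying by (y + y³ + y⁶), the product of all factors after the first has coefficients 0,0,1,2,3,4,4 for degrees 0…6.
[y⁶] = 1·4 + 1·0 = 4.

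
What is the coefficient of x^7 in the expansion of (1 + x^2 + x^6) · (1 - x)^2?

(1 + x^2 + x^6) has coefficients 1,0,1,0,0,0,1 for degrees 0…6.
(1 - x)^2 has coefficients 1,-2,1,0,0,0,0,0 for degrees 0…7.
[x^7] = 1·0 + 1·0 + 1·(-2) = -2.

-2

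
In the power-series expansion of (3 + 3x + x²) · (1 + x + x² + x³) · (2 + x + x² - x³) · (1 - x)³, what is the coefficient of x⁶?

(3 + 3x + x²) has coefficients 3,3,1 for degrees 0…2.
(1 + x + x² + x³) has coefficients 1,1,1,1,0,0,0 for degrees 0…6.
Multiplying by (2 + x + x² - x³) gives running coefficients 2,3,4,3,1,0,-1 for degrees 0…6.
Finally multiplying by (1 - x)³, the product of all factors after the first has coefficients 2,-3,1,-2,1,2,-1 for degrees 0…6.
[x⁶] = 3·(-1) + 3·2 + 1·1 = 4.

4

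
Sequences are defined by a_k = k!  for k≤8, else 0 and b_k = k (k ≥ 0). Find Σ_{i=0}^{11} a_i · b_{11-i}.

This is [x^11] in the product of the two ordinary generating functions.
Σ = 1·11 + 1·10 + 2·9 + 6·8 + 24·7 + 120·6 + 720·5 + 5040·4 + 40320·3 + 0·2 + 0·1 + 0·0 = 145695.

145695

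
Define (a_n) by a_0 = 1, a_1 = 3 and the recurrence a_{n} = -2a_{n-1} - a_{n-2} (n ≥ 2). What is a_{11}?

43

The ordinary generating function has denominator 1 + 2q + q^2.
Iterating the recurrence: a_0,…,a_{11} = 1, 3, -7, 11, -15, 19, -23, 27, -31, 35, -39, 43.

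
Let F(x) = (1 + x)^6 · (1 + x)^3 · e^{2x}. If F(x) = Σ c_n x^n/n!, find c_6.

523072

The EGF product rule gives c_6 = Σ_{k_1+k_2+k_3=6} C(6; k_1,k_2,k_3) · ∏ g_i(k_i), where (1+x)^6 gives the falling factorial (6)_k; (1+x)^3 gives the falling factorial (3)_k; e^{2x} gives (2)^k.
g_1(k) for k = 0…6: 1, 6, 30, 120, 360, 720, 720.
g_2(k) for k = 0…6: 1, 3, 6, 6, 0, 0, 0.
g_3(k) for k = 0…6: 1, 2, 4, 8, 16, 32, 64.
First combine the last two factors: h(k) = Σ_j C(k,j)·g_2(j)·g_3(k−j) for k = 0…6: 1, 5, 22, 86, 304, 992, 3040.
c_6 = Σ_k C(6,k)·g_1(k)·h(6−k) = 1·1·3040 + 6·6·992 + 15·30·304 + 20·120·86 + 15·360·22 + 6·720·5 + 1·720·1 = 3040 + 35712 + 136800 + 206400 + 118800 + 21600 + 720 = 523072.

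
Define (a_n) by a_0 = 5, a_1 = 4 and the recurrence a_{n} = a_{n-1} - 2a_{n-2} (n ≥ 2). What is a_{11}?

The ordinary generating function has denominator 1 - y + 2y^2.
Iterating the recurrence: a_0,…,a_{11} = 5, 4, -6, -14, -2, 26, 30, -22, -82, -38, 126, 202.

202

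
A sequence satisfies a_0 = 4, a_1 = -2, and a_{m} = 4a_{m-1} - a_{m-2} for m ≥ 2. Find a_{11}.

The ordinary generating function has denominator 1 - 4y + y^2.
Iterating the recurrence: a_0,…,a_{11} = 4, -2, -12, -46, -172, -642, -2396, -8942, -33372, -124546, -464812, -1734702.

-1734702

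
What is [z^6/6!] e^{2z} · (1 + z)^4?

The EGF product rule gives c_6 = Σ_{k_1+k_2=6} C(6; k_1,k_2) · ∏ g_i(k_i), where e^{2z} gives (2)^k; (1+z)^4 gives the falling factorial (4)_k.
g_1(k) for k = 0…6: 1, 2, 4, 8, 16, 32, 64.
g_2(k) for k = 0…6: 1, 4, 12, 24, 24, 0, 0.
c_6 = Σ_k C(6,k)·g_1(k)·g_2(6−k) = 15·4·24 + 20·8·24 + 15·16·12 + 6·32·4 + 1·64·1 = 1440 + 3840 + 2880 + 768 + 64 = 8992.

8992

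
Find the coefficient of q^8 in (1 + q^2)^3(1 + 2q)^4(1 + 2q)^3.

(1 + q^2)^3 has coefficients 1,0,3,0,3,0,1 for degrees 0…6.
(1 + 2q)^4 has coefficients 1,8,24,32,16,0,0,0,0 for degrees 0…8.
Finally multiplying by (1 + 2q)^3, the product of all factors after the first has coefficients 1,14,84,280,560,672,448,128,0 for degrees 0…8.
[q^8] = 1·0 + 3·448 + 3·560 + 1·84 = 3108.

3108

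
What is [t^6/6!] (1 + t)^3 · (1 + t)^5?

The EGF product rule gives c_6 = Σ_{k_1+k_2=6} C(6; k_1,k_2) · ∏ g_i(k_i), where (1+t)^3 gives the falling factorial (3)_k; (1+t)^5 gives the falling factorial (5)_k.
g_1(k) for k = 0…6: 1, 3, 6, 6, 0, 0, 0.
g_2(k) for k = 0…6: 1, 5, 20, 60, 120, 120, 0.
c_6 = Σ_k C(6,k)·g_1(k)·g_2(6−k) = 6·3·120 + 15·6·120 + 20·6·60 = 2160 + 10800 + 7200 = 20160.

20160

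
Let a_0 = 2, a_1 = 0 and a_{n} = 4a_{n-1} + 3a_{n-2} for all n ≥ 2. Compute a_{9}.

The ordinary generating function has denominator 1 - 4y - 3y^2.
Iterating the recurrence: a_0,…,a_{9} = 2, 0, 6, 24, 114, 528, 2454, 11400, 52962, 246048.

246048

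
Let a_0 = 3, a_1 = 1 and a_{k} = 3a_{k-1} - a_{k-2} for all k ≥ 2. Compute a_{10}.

-987

The ordinary generating function has denominator 1 - 3x + x^2.
Iterating the recurrence: a_0,…,a_{10} = 3, 1, 0, -1, -3, -8, -21, -55, -144, -377, -987.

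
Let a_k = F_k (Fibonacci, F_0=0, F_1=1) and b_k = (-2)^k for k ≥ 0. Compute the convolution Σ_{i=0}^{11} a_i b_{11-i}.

859

Write out a_i and b_{11-i} for i = 0,…,11 and sum the products.
Σ = 0·(-2048) + 1·1024 + 1·(-512) + 2·256 + 3·(-128) + 5·64 + 8·(-32) + 13·16 + 21·(-8) + 34·4 + 55·(-2) + 89·1 = 859.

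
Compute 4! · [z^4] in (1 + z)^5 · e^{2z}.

1256

The EGF product rule gives c_4 = Σ_{k_1+k_2=4} C(4; k_1,k_2) · ∏ g_i(k_i), where (1+z)^5 gives the falling factorial (5)_k; e^{2z} gives (2)^k.
g_1(k) for k = 0…4: 1, 5, 20, 60, 120.
g_2(k) for k = 0…4: 1, 2, 4, 8, 16.
c_4 = Σ_k C(4,k)·g_1(k)·g_2(4−k) = 1·1·16 + 4·5·8 + 6·20·4 + 4·60·2 + 1·120·1 = 16 + 160 + 480 + 480 + 120 = 1256.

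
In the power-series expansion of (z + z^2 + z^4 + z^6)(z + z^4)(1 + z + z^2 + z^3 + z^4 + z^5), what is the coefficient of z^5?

4

(z + z^2 + z^4 + z^6) has coefficients 0,1,1,0,1,0 for degrees 0…5.
(z + z^4) has coefficients 0,1,0,0,1,0 for degrees 0…5.
Finally multiplying by (1 + z + z^2 + z^3 + z^4 + z^5), the product of all factors after the first has coefficients 0,1,1,1,2,2 for degrees 0…5.
[z^5] = 1·2 + 1·1 + 1·1 = 4.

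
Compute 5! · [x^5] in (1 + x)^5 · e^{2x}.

The EGF product rule gives c_5 = Σ_{k_1+k_2=5} C(5; k_1,k_2) · ∏ g_i(k_i), where (1+x)^5 gives the falling factorial (5)_k; e^{2x} gives (2)^k.
g_1(k) for k = 0…5: 1, 5, 20, 60, 120, 120.
g_2(k) for k = 0…5: 1, 2, 4, 8, 16, 32.
c_5 = Σ_k C(5,k)·g_1(k)·g_2(5−k) = 1·1·32 + 5·5·16 + 10·20·8 + 10·60·4 + 5·120·2 + 1·120·1 = 32 + 400 + 1600 + 2400 + 1200 + 120 = 5752.

5752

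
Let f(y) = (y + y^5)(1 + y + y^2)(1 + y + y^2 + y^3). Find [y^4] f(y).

3

(y + y^5) has coefficients 0,1,0,0,0 for degrees 0…4.
(1 + y + y^2) has coefficients 1,1,1,0,0 for degrees 0…4.
Finally multiplying by (1 + y + y^2 + y^3), the product of all factors after the first has coefficients 1,2,3,3,2 for degrees 0…4.
[y^4] = 1·3 = 3.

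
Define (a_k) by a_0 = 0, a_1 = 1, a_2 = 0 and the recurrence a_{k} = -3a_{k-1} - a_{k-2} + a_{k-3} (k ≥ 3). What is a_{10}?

984

The ordinary generating function has denominator 1 + 3q + q^2 - q^3.
Iterating the recurrence: a_0,…,a_{10} = 0, 1, 0, -1, 4, -11, 28, -69, 168, -407, 984.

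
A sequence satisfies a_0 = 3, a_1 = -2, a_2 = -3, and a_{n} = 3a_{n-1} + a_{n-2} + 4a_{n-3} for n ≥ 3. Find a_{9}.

The ordinary generating function has denominator 1 - 3z - z^2 - 4z^3.
Iterating the recurrence: a_0,…,a_{9} = 3, -2, -3, 1, -8, -35, -109, -394, -1431, -5123.

-5123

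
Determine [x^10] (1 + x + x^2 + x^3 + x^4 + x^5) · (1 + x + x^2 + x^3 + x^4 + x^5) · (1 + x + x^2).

(1 + x + x^2 + x^3 + x^4 + x^5) has coefficients 1,1,1,1,1,1 for degrees 0…5.
(1 + x + x^2 + x^3 + x^4 + x^5) has coefficients 1,1,1,1,1,1,0,0,0,0,0 for degrees 0…10.
Finally multiplying by (1 + x + x^2), the product of all factors after the first has coefficients 1,2,3,3,3,3,2,1,0,0,0 for degrees 0…10.
[x^10] = 1·0 + 1·0 + 1·0 + 1·1 + 1·2 + 1·3 = 6.

6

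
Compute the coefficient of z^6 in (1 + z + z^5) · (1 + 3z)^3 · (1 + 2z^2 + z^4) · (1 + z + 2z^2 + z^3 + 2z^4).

568

(1 + z + z^5) has coefficients 1,1,0,0,0,1 for degrees 0…5.
(1 + 3z)^3 has coefficients 1,9,27,27,0,0,0 for degrees 0…6.
Multiplying by (1 + 2z^2 + z^4) gives running coefficients 1,9,29,45,55,63,27 for degrees 0…6.
Finally multiplying by (1 + z + 2z^2 + z^3 + 2z^4), the product of all factors after the first has coefficients 1,10,40,93,169,255,303 for degrees 0…6.
[z^6] = 1·303 + 1·255 + 1·10 = 568.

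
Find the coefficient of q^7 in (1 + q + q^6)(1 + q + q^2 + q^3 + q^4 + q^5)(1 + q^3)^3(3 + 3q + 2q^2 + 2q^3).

104

(1 + q + q^6) has coefficients 1,1,0,0,0,0,1 for degrees 0…6.
(1 + q + q^2 + q^3 + q^4 + q^5) has coefficients 1,1,1,1,1,1,0,0 for degrees 0…7.
Multiplying by (1 + q^3)^3 gives running coefficients 1,1,1,4,4,4,6,6 for degrees 0…7.
Finally multiplying by (3 + 3q + 2q^2 + 2q^3), the product of all factors after the first has coefficients 3,6,8,19,28,34,46,52 for degrees 0…7.
[q^7] = 1·52 + 1·46 + 1·6 = 104.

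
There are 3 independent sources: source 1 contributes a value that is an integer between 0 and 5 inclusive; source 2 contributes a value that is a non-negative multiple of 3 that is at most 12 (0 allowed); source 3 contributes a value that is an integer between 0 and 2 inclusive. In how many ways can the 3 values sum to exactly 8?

The generating function for the choices is (1 + z + z² + z³ + z⁴ + z⁵)·(1 + z³ + z⁶ + z⁹ + z¹²)·(1 + z + z²); the count is [z⁸].
(1 + z + z² + z³ + z⁴ + z⁵) has coefficients 1,1,1,1,1,1 for degrees 0…5.
(1 + z³ + z⁶ + z⁹ + z¹²) has coefficients 1,0,0,1,0,0,1,0,0 for degrees 0…8.
Finally multiplying by (1 + z + z²), the product of all factors after the first has coefficients 1,1,1,1,1,1,1,1,1 for degrees 0…8.
[z⁸] = 1·1 + 1·1 + 1·1 + 1·1 + 1·1 + 1·1 = 6.

6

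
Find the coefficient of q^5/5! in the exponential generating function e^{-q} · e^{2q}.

1

The EGF product rule gives c_5 = Σ_{k_1+k_2=5} C(5; k_1,k_2) · ∏ g_i(k_i), where e^{-q} gives (-1)^k; e^{2q} gives (2)^k.
g_1(k) for k = 0…5: 1, -1, 1, -1, 1, -1.
g_2(k) for k = 0…5: 1, 2, 4, 8, 16, 32.
c_5 = Σ_k C(5,k)·g_1(k)·g_2(5−k) = 1·1·32 + 5·(-1)·16 + 10·1·8 + 10·(-1)·4 + 5·1·2 + 1·(-1)·1 = 32 − 80 + 80 − 40 + 10 − 1 = 1.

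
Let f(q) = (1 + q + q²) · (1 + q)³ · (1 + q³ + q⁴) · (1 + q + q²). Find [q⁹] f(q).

17

(1 + q + q²) has coefficients 1,1,1 for degrees 0…2.
(1 + q)³ has coefficients 1,3,3,1,0,0,0,0,0,0 for degrees 0…9.
Multiplying by (1 + q³ + q⁴) gives running coefficients 1,3,3,2,4,6,4,1,0,0 for degrees 0…9.
Finally multiplying by (1 + q + q²), the product of all factors after the first has coefficients 1,4,7,8,9,12,14,11,5,1 for degrees 0…9.
[q⁹] = 1·1 + 1·5 + 1·11 = 17.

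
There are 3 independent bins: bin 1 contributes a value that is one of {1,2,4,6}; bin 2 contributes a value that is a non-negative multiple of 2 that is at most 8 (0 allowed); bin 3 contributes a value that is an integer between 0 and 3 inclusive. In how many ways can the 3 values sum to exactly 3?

The generating function for the choices is (z + z² + z⁴ + z⁶)·(1 + z² + z⁴ + z⁶ + z⁸)·(1 + z + z² + z³); the count is [z³].
(z + z² + z⁴ + z⁶) has coefficients 0,1,1,0 for degrees 0…3.
(1 + z² + z⁴ + z⁶ + z⁸) has coefficients 1,0,1,0 for degrees 0…3.
Finally multiplying by (1 + z + z² + z³), the product of all factors after the first has coefficients 1,1,2,2 for degrees 0…3.
[z³] = 1·2 + 1·1 = 3.

3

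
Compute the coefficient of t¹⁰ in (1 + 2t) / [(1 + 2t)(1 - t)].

Partial fractions give a closed form: a_n = (1)·1^n.
At n = 10: a_10 = 1.

1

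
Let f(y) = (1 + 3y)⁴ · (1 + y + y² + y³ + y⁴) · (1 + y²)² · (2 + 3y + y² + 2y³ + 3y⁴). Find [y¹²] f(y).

(1 + 3y)⁴ has coefficients 1,12,54,108,81 for degrees 0…4.
(1 + y + y² + y³ + y⁴) has coefficients 1,1,1,1,1,0,0,0,0,0,0,0,0 for degrees 0…12.
Multiplying by (1 + y²)² gives running coefficients 1,1,3,3,4,3,3,1,1,0,0,0,0 for degrees 0…12.
Finally multiplying by (2 + 3y + y² + 2y³ + 3y⁴), the product of all factors after the first has coefficients 2,5,10,18,25,30,34,31,26,19,12,5,3 for degrees 0…12.
[y¹²] = 1·3 + 12·5 + 54·12 + 108·19 + 81·26 = 4869.

4869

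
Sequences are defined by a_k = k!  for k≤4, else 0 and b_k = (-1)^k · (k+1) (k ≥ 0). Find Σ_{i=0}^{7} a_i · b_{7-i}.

Write out a_i and b_{7-i} for i = 0,…,7 and sum the products.
Σ = 1·(-8) + 1·7 + 2·(-6) + 6·5 + 24·(-4) + 0·3 + 0·(-2) + 0·1 = -79.

-79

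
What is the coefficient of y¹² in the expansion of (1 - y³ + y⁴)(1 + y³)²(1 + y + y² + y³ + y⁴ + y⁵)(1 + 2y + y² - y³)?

(1 - y³ + y⁴) has coefficients 1,0,0,-1,1 for degrees 0…4.
(1 + y³)² has coefficients 1,0,0,2,0,0,1,0,0,0,0,0,0 for degrees 0…12.
Multiplying by (1 + y + y² + y³ + y⁴ + y⁵) gives running coefficients 1,1,1,3,3,3,3,3,3,1,1,1,0 for degrees 0…12.
Finally multiplying by (1 + 2y + y² - y³), the product of all factors after the first has coefficients 1,3,4,5,9,11,9,9,9,7,3,1,2 for degrees 0…12.
[y¹²] = 1·2 − 1·7 + 1·9 = 4.

4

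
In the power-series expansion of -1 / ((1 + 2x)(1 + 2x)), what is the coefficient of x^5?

192

The denominator gives the recurrence a_n = −4a_(n−1) − 4a_(n−2) for n ≥ 2; the numerator fixes a_0 = -1, a_1 = 4.
Iterating: -1, 4, -12, 32, -80, 192, so a_5 = 192.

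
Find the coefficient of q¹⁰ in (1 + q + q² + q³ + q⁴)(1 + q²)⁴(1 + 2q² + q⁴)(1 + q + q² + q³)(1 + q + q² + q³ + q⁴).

679

(1 + q + q² + q³ + q⁴) has coefficients 1,1,1,1,1 for degrees 0…4.
(1 + q²)⁴ has coefficients 1,0,4,0,6,0,4,0,1,0,0 for degrees 0…10.
Multiplying by (1 + 2q² + q⁴) gives running coefficients 1,0,6,0,15,0,20,0,15,0,6 for degrees 0…10.
Multiplying by (1 + q + q² + q³) gives running coefficients 1,1,7,7,21,21,35,35,35,35,21 for degrees 0…10.
Finally multiplying by (1 + q + q² + q³ + q⁴), the product of all factors after the first has coefficients 1,2,9,16,37,57,91,119,147,161,161 for degrees 0…10.
[q¹⁰] = 1·161 + 1·161 + 1·147 + 1·119 + 1·91 = 679.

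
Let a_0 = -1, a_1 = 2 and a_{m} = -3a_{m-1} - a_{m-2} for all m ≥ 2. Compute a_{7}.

The ordinary generating function has denominator 1 + 3q + q^2.
Iterating the recurrence: a_0,…,a_{7} = -1, 2, -5, 13, -34, 89, -233, 610.

610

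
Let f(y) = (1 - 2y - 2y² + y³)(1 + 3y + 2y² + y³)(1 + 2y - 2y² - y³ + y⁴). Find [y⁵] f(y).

(1 - 2y - 2y² + y³) has coefficients 1,-2,-2,1 for degrees 0…3.
(1 + 3y + 2y² + y³) has coefficients 1,3,2,1,0,0 for degrees 0…5.
Finally multiplying by (1 + 2y - 2y² - y³ + y⁴), the product of all factors after the first has coefficients 1,5,6,-2,-4,-1 for degrees 0…5.
[y⁵] = 1·(-1) − 2·(-4) − 2·(-2) + 1·6 = 17.

17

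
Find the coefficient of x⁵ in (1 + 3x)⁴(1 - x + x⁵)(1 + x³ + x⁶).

(1 + 3x)⁴ has coefficients 1,12,54,108,81 for degrees 0…4.
(1 - x + x⁵) has coefficients 1,-1,0,0,0,1 for degrees 0…5.
Finally multiplying by (1 + x³ + x⁶), the product of all factors after the first has coefficients 1,-1,0,1,-1,1 for degrees 0…5.
[x⁵] = 1·1 + 12·(-1) + 54·1 + 108·0 + 81·(-1) = -38.

-38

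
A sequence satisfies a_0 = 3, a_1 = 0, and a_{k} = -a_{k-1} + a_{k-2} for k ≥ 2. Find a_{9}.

The ordinary generating function has denominator 1 + t - t^2.
Iterating the recurrence: a_0,…,a_{9} = 3, 0, 3, -3, 6, -9, 15, -24, 39, -63.

-63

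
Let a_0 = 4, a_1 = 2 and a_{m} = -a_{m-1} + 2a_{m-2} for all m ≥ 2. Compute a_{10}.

686

The ordinary generating function has denominator 1 + t - 2t^2.
Iterating the recurrence: a_0,…,a_{10} = 4, 2, 6, -2, 14, -18, 46, -82, 174, -338, 686.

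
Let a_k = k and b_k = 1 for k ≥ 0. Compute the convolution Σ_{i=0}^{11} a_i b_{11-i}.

The convolution is the t^11 coefficient of A(t)B(t).
Σ = 0·1 + 1·1 + 2·1 + 3·1 + 4·1 + 5·1 + 6·1 + 7·1 + 8·1 + 9·1 + 10·1 + 11·1 = 66.

66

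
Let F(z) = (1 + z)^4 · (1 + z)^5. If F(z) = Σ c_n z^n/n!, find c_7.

181440

The EGF product rule gives c_7 = Σ_{k_1+k_2=7} C(7; k_1,k_2) · ∏ g_i(k_i), where (1+z)^4 gives the falling factorial (4)_k; (1+z)^5 gives the falling factorial (5)_k.
g_1(k) for k = 0…7: 1, 4, 12, 24, 24, 0, 0, 0.
g_2(k) for k = 0…7: 1, 5, 20, 60, 120, 120, 0, 0.
c_7 = Σ_k C(7,k)·g_1(k)·g_2(7−k) = 21·12·120 + 35·24·120 + 35·24·60 = 30240 + 100800 + 50400 = 181440.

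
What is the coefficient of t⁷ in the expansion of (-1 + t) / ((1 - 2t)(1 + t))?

-42

The denominator gives the recurrence a_n = a_(n−1) + 2a_(n−2) for n ≥ 3; the numerator fixes a_0 = -1, a_1 = 0, a_2 = -2.
Iterating: -1, 0, -2, -2, -6, -10, -22, -42, so a_7 = -42.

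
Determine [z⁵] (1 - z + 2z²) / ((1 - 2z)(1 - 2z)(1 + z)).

124

The denominator gives the recurrence a_n = 3a_(n−1) − 4a_(n−3) for n ≥ 3; the numerator fixes a_0 = 1, a_1 = 2, a_2 = 8.
Iterating: 1, 2, 8, 20, 52, 124, so a_5 = 124.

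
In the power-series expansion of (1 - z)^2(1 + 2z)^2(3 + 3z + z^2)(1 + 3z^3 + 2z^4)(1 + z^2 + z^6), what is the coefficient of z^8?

-41

(1 - z)^2 has coefficients 1,-2,1 for degrees 0…2.
(1 + 2z)^2 has coefficients 1,4,4,0,0,0,0,0,0 for degrees 0…8.
Multiplying by (3 + 3z + z^2) gives running coefficients 3,15,25,16,4,0,0,0,0 for degrees 0…8.
Multiplying by (1 + 3z^3 + 2z^4) gives running coefficients 3,15,25,25,55,105,98,44,8 for degrees 0…8.
Finally multiplying by (1 + z^2 + z^6), the product of all factors after the first has coefficients 3,15,28,40,80,130,156,164,131 for degrees 0…8.
[z^8] = 1·131 − 2·164 + 1·156 = -41.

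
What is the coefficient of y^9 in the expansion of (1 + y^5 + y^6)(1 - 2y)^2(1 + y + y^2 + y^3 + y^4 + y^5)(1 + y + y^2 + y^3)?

4

(1 + y^5 + y^6) has coefficients 1,0,0,0,0,1,1 for degrees 0…6.
(1 - 2y)^2 has coefficients 1,-4,4,0,0,0,0,0,0,0 for degrees 0…9.
Multiplying by (1 + y + y^2 + y^3 + y^4 + y^5) gives running coefficients 1,-3,1,1,1,1,0,4,0,0 for degrees 0…9.
Finally multiplying by (1 + y + y^2 + y^3), the product of all factors after the first has coefficients 1,-2,-1,0,0,4,3,6,5,4 for degrees 0…9.
[y^9] = 1·4 + 1·0 + 1·0 = 4.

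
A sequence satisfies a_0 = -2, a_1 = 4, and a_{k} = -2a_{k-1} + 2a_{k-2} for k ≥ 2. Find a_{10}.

The ordinary generating function has denominator 1 + 2y - 2y^2.
Iterating the recurrence: a_0,…,a_{10} = -2, 4, -12, 32, -88, 240, -656, 1792, -4896, 13376, -36544.

-36544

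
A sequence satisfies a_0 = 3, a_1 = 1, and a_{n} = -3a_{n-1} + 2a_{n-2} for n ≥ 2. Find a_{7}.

The ordinary generating function has denominator 1 + 3x - 2x^2.
Iterating the recurrence: a_0,…,a_{7} = 3, 1, 3, -7, 27, -95, 339, -1207.

-1207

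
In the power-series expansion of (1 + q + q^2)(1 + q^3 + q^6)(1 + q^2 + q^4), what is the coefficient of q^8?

3

(1 + q + q^2) has coefficients 1,1,1 for degrees 0…2.
(1 + q^3 + q^6) has coefficients 1,0,0,1,0,0,1,0,0 for degrees 0…8.
Finally multiplying by (1 + q^2 + q^4), the product of all factors after the first has coefficients 1,0,1,1,1,1,1,1,1 for degrees 0…8.
[q^8] = 1·1 + 1·1 + 1·1 = 3.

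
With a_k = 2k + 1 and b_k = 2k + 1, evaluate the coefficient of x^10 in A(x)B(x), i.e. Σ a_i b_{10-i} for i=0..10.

891

Write out a_i and b_{10-i} for i = 0,…,10 and sum the products.
Σ = 1·21 + 3·19 + 5·17 + 7·15 + 9·13 + 11·11 + 13·9 + 15·7 + 17·5 + 19·3 + 21·1 = 891.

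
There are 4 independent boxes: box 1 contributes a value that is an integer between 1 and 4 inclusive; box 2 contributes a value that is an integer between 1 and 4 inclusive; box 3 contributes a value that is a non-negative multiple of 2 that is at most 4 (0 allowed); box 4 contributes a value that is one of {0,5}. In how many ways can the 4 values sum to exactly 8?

9

The generating function for the choices is (y + y² + y³ + y⁴)·(y + y² + y³ + y⁴)·(1 + y² + y⁴)·(1 + y⁵); the count is [y⁸].
(y + y² + y³ + y⁴) has coefficients 0,1,1,1,1 for degrees 0…4.
(y + y² + y³ + y⁴) has coefficients 0,1,1,1,1,0,0,0,0 for degrees 0…8.
Multiplying by (1 + y² + y⁴) gives running coefficients 0,1,1,2,2,2,2,1,1 for degrees 0…8.
Finally multiplying by (1 + y⁵), the product of all factors after the first has coefficients 0,1,1,2,2,2,3,2,3 for degrees 0…8.
[y⁸] = 1·2 + 1·3 + 1·2 + 1·2 = 9.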